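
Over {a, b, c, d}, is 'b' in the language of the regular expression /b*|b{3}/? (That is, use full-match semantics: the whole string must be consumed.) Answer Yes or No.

Yes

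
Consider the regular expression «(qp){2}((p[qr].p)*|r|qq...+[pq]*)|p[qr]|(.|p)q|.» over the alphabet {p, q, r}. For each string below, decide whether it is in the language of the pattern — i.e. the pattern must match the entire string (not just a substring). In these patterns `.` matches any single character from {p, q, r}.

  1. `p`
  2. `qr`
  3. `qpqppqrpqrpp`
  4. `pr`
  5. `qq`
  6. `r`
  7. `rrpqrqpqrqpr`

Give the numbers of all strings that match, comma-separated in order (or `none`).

1. `p` → match
2. `qr` → no match
3. `qpqppqrpqrpp` → no match
4. `pr` → match
5. `qq` → match
6. `r` → match
7. `rrpqrqpqrqpr` → no match

1, 4, 5, 6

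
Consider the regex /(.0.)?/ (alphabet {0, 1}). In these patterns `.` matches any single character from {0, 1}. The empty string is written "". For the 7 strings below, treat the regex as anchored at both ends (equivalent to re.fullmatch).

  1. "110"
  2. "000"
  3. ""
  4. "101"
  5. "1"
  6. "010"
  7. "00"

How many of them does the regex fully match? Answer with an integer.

3

1 → no match
2 → match
3 → match
4 → match
5 → no match
6 → no match
7 → no match
Total matched: 3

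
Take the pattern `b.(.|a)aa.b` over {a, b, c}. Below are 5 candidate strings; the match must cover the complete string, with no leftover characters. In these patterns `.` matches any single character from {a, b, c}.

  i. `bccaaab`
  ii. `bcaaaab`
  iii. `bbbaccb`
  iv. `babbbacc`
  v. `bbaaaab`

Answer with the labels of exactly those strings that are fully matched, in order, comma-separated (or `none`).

i. `bccaaab` → match
ii. `bcaaaab` → match
iii. `bbbaccb` → no match
iv. `babbbacc` → no match — must end with `b`
v. `bbaaaab` → match

i, ii, v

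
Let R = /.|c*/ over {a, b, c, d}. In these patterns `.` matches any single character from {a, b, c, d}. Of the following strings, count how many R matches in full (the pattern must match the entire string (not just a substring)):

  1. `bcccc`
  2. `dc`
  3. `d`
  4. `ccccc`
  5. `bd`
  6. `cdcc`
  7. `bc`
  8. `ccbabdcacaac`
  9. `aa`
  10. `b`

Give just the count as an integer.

1 → no match
2 → no match
3 → match
4 → match
5 → no match
6 → no match
7 → no match
8 → no match
9 → no match
10 → match
Total matched: 3

3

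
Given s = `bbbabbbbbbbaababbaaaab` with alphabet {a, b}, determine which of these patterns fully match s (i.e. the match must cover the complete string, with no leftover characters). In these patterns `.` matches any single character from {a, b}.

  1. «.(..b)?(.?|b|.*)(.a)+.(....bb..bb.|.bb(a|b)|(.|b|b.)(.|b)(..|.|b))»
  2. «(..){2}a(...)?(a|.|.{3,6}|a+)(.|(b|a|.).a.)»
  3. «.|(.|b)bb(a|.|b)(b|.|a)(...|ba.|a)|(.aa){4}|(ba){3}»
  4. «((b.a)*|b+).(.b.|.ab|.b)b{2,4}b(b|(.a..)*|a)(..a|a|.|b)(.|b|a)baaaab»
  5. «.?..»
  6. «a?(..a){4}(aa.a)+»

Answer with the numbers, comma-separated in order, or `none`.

1 → match
2 → no match
3 → no match
4 → match
5 → no match
6 → no match — must end with `a`

1, 4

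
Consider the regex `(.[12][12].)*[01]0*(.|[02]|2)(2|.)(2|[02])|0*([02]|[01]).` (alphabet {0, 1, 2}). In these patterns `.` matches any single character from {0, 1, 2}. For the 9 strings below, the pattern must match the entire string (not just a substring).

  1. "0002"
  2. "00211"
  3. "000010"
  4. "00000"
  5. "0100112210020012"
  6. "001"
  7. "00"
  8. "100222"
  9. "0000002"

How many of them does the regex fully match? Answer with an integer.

7

1 → match
2 → no match
3 → match
4 → match
5 → no match
6 → match
7 → match
8 → match
9 → match
Total matched: 7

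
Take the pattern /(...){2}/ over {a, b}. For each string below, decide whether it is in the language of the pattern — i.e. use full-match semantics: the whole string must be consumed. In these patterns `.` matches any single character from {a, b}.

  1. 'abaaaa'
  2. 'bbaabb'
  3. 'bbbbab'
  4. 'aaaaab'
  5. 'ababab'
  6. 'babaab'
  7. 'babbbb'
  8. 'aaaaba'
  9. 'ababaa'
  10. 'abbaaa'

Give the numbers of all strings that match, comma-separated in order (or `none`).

1 → match
2 → match
3 → match
4 → match
5 → match
6 → match
7 → match
8 → match
9 → match
10 → match

1, 2, 3, 4, 5, 6, 7, 8, 9, 10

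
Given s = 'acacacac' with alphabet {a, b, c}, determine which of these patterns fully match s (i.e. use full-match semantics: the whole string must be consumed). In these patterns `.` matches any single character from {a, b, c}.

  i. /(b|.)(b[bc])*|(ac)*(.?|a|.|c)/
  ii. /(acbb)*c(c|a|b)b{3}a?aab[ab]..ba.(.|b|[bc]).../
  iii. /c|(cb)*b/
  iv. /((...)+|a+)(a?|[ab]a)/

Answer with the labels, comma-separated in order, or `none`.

i → match
ii → no match
iii → no match
iv → no match

i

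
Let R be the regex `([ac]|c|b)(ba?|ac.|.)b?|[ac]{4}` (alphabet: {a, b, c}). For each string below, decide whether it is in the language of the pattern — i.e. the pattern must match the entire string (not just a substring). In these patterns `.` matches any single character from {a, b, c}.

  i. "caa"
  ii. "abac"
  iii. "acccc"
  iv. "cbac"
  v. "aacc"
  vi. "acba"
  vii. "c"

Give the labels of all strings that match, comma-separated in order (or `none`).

i → no match
ii → no match
iii → no match
iv → no match
v → match
vi → no match
vii → no match

v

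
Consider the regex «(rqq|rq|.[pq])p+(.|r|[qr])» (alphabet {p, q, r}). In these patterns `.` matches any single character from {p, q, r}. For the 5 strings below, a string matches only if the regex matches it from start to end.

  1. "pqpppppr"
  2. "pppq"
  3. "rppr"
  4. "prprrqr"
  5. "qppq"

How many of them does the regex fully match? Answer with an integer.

1 → match
2 → match
3 → match
4 → no match
5 → match
Total matched: 4

4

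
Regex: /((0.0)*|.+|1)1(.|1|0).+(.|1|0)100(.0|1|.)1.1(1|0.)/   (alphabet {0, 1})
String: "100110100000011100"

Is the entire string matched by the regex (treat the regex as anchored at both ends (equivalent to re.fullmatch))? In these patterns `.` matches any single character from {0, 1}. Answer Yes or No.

No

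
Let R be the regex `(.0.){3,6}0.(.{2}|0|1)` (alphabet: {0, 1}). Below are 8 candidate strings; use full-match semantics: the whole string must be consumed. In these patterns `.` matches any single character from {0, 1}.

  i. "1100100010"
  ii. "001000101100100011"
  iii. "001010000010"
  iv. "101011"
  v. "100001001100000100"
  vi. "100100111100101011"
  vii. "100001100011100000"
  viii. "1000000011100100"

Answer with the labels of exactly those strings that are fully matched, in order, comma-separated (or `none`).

ii

i. "1100100010" → no match
ii → match
iii. "001010000010" → no match
iv. "101011" → no match
v → no match
vi → no match
vii → no match
viii → no match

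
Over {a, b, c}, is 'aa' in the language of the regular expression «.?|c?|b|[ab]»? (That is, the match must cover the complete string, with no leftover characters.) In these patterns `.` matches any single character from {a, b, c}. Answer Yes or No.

No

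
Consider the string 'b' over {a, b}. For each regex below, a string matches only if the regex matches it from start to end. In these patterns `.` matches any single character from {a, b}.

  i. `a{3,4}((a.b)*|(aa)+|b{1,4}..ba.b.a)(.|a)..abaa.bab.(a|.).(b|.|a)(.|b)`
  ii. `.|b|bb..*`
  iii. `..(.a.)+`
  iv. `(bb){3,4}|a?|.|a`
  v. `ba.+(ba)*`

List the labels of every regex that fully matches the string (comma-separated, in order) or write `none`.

ii, iv

i → no match — must start with 'a'
ii → match
iii → no match
iv → match
v → no match — must start with 'ba'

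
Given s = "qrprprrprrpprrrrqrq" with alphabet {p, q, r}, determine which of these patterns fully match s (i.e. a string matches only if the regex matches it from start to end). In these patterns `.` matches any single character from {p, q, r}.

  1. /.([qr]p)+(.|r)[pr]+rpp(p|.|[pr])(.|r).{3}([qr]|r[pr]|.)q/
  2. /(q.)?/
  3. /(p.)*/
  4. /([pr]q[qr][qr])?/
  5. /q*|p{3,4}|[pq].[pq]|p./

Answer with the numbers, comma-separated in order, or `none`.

1 → match
2 → no match
3 → no match
4 → no match
5 → no match

1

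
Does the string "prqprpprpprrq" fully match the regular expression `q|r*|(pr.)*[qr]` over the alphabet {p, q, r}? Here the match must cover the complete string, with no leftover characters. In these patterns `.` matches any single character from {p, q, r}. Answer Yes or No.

Yes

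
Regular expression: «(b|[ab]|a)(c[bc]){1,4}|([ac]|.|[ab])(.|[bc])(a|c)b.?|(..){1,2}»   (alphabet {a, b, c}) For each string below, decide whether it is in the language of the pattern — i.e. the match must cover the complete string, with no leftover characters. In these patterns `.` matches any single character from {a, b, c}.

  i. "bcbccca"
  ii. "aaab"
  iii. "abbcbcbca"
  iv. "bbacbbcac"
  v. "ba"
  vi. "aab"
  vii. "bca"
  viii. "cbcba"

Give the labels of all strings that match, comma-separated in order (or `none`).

i → no match
ii → match
iii → no match
iv → no match
v → match
vi → no match
vii → no match
viii → match

ii, v, viii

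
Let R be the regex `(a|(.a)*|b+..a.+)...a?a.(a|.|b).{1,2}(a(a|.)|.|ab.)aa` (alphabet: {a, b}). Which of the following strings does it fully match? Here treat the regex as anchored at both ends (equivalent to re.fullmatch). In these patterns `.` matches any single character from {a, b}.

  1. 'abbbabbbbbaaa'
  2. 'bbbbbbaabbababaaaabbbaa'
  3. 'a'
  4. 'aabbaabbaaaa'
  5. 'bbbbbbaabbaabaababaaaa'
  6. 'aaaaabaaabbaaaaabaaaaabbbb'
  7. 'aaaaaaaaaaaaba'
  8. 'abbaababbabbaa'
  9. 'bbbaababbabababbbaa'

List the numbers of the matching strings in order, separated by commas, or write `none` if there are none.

1 → no match
2 → match
3. 'a' → no match — must end with 'aa'
4. 'aabbaabbaaaa' → match
5 → match
6 → no match — must end with 'aa'
7 → no match — must end with 'aa'
8 → match
9 → match

2, 4, 5, 8, 9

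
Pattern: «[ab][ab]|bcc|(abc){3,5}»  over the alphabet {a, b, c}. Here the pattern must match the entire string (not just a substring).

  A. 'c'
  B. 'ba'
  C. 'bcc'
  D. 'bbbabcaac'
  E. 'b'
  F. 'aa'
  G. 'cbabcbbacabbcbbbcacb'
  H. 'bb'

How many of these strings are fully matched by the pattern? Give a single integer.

4

A. 'c' → no match
B. 'ba' → match
C. 'bcc' → match
D. 'bbbabcaac' → no match
E. 'b' → no match
F. 'aa' → match
G → no match
H. 'bb' → match
Total matched: 4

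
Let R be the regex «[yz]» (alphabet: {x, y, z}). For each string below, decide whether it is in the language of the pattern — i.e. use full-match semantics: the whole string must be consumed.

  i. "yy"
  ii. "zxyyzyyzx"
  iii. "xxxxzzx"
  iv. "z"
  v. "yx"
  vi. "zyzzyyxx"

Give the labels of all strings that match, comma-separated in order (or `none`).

i → no match
ii → no match
iii → no match
iv → match
v → no match
vi → no match

iv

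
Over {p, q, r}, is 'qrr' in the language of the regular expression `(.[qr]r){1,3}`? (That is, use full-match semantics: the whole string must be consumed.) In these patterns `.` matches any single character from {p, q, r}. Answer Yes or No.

Yes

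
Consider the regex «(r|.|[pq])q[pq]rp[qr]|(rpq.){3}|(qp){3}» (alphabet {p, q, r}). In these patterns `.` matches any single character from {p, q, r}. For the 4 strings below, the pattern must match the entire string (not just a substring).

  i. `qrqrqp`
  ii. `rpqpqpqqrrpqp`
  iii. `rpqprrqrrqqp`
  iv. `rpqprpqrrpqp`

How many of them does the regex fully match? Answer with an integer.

1

i → no match
ii → no match
iii → no match
iv → match
Total matched: 1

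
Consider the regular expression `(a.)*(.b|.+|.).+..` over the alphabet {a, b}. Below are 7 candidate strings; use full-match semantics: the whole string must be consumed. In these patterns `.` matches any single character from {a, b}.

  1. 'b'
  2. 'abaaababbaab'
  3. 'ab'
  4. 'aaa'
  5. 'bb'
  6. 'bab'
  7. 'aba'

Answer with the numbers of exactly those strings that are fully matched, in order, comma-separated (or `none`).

2

1 → no match
2 → match
3 → no match
4 → no match
5 → no match
6 → no match
7 → no match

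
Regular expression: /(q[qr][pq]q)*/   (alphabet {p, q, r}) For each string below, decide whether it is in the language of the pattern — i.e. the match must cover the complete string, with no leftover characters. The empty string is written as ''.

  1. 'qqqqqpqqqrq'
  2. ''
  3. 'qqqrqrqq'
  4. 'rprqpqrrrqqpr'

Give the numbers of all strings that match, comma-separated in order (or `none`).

2

1. 'qqqqqpqqqrq' → no match
2. '' → match
3. 'qqqrqrqq' → no match
4 → no match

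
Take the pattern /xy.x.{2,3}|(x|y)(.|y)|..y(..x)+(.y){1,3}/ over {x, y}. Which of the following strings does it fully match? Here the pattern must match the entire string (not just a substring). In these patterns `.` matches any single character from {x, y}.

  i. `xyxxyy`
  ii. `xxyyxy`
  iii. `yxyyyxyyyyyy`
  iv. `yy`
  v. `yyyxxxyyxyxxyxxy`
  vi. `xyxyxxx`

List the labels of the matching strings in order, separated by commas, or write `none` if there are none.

i, iii, iv

i → match
ii → no match
iii → match
iv → match
v → no match
vi → no match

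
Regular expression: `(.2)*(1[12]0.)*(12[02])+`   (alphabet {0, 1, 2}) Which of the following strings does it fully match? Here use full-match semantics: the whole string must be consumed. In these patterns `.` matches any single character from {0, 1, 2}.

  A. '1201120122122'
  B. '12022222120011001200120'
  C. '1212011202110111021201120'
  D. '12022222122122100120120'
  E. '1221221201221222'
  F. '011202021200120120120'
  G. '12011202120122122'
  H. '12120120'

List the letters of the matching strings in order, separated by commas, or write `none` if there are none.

A, B, C, G, H

A → match
B → match
C → match
D → no match
E → no match
F → no match
G → match
H → match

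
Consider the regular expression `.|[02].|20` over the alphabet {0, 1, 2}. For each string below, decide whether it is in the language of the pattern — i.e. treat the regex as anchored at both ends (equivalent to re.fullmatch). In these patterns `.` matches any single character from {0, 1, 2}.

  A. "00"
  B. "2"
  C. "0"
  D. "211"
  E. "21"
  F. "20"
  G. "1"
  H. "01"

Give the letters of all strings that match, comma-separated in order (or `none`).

A, B, C, E, F, G, H

A → match
B → match
C → match
D → no match
E → match
F → match
G → match
H → match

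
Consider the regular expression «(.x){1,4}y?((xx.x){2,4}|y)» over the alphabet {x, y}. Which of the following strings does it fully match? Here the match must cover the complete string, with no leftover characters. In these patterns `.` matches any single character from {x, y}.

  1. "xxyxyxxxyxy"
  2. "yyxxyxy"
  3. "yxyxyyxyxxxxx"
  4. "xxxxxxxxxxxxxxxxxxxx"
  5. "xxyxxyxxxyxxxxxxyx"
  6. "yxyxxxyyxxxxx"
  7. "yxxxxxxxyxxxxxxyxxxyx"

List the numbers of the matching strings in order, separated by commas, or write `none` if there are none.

4, 7

1 → no match
2 → no match
3 → no match
4 → match
5 → no match
6 → no match
7 → match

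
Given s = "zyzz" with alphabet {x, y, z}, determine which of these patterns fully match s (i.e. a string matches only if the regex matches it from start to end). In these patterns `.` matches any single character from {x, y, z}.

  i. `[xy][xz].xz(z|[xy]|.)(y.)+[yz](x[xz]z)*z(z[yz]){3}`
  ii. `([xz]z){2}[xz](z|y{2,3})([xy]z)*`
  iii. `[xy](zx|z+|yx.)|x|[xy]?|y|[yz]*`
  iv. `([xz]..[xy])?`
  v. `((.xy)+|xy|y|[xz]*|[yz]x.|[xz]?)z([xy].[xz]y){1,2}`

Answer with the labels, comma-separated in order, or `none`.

i → no match
ii → no match
iii → match
iv → no match
v → no match — must end with "y"

iii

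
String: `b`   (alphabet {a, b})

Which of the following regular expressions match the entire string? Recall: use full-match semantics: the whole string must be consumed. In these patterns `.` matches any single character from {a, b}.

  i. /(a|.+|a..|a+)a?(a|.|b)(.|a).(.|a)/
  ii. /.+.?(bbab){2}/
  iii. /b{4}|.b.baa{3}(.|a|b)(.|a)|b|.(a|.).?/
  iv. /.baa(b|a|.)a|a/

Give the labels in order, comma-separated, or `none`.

i → no match
ii → no match — must end with `bbab`
iii → match
iv → no match — must end with `a`

iii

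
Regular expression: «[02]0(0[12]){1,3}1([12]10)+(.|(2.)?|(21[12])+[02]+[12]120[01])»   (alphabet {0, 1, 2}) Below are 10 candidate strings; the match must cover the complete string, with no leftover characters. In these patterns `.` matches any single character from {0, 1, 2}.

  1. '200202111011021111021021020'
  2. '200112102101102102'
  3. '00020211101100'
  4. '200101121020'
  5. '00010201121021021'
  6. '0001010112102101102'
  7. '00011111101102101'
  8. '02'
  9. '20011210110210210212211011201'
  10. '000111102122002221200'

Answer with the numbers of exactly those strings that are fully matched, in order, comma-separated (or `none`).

2, 3, 4, 5, 6, 9, 10

1 → no match
2 → match
3 → match
4 → match
5 → match
6 → match
7 → no match
8 → no match
9 → match
10 → match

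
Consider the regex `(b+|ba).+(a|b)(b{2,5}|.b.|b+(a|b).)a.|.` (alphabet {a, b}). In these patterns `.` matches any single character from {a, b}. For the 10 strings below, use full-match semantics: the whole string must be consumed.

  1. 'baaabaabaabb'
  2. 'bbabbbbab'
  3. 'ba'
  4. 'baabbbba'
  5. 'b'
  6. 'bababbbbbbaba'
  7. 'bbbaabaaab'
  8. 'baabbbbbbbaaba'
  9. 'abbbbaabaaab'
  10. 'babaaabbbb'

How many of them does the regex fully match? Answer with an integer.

3

1. 'baaabaabaabb' → no match
2. 'bbabbbbab' → match
3. 'ba' → no match
4. 'baabbbba' → no match
5. 'b' → match
6 → no match
7. 'bbbaabaaab' → match
8 → no match
9. 'abbbbaabaaab' → no match
10. 'babaaabbbb' → no match
Total matched: 3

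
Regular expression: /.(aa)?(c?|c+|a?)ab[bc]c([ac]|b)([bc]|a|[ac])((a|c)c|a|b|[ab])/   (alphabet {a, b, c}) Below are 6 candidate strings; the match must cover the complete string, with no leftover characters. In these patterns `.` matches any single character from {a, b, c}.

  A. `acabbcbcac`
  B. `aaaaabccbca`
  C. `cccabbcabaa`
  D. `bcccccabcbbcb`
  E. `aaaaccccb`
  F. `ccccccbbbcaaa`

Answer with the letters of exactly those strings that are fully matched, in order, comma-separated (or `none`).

A, B

A → match
B → match
C → no match
D → no match
E → no match
F → no match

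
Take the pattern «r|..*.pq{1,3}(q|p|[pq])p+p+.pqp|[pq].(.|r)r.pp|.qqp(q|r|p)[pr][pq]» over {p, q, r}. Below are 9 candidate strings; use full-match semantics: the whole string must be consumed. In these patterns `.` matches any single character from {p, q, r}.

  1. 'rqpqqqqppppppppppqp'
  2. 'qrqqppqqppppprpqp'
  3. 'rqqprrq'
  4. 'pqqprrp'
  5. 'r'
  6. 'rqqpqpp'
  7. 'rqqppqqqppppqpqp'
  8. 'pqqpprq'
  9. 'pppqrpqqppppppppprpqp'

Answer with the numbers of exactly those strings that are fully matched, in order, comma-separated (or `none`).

1 → match
2 → match
3 → match
4 → match
5 → match
6 → match
7 → match
8 → match
9 → match

1, 2, 3, 4, 5, 6, 7, 8, 9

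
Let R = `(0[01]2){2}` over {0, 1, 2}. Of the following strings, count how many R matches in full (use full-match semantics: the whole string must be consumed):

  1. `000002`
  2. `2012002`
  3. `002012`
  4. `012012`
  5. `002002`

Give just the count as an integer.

3

1. `000002` → no match
2. `2012002` → no match — must start with `0`
3. `002012` → match
4. `012012` → match
5. `002002` → match
Total matched: 3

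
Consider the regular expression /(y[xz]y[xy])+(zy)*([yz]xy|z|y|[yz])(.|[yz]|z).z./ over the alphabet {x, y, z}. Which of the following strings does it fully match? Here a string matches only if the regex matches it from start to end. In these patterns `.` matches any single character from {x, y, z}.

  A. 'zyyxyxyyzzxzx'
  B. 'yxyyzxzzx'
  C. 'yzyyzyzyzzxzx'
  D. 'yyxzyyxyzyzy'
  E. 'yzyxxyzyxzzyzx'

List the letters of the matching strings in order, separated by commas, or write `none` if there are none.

B, C

A → no match — must start with 'y'
B → match
C → match
D → no match
E → no match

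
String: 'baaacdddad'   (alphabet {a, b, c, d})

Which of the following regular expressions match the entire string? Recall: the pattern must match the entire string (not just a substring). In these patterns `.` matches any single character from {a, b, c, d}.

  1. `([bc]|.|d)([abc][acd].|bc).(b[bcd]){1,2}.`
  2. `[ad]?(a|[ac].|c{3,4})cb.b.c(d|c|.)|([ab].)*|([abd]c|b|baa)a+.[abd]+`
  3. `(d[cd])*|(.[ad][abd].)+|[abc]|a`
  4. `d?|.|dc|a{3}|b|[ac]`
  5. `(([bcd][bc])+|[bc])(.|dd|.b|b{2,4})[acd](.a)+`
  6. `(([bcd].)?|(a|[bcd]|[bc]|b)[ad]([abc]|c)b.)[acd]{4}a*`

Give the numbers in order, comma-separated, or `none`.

2

1 → no match
2 → match
3 → no match
4 → no match
5 → no match — must end with 'a'
6 → no match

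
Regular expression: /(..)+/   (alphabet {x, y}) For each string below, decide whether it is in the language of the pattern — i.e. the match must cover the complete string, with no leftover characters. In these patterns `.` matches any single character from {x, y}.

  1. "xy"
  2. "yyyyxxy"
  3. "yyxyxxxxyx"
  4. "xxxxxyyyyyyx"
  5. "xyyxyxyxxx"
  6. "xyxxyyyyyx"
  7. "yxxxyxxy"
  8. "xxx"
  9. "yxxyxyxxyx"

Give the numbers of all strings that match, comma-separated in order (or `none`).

1, 3, 4, 5, 6, 7, 9

1 → match
2 → no match
3 → match
4 → match
5 → match
6 → match
7 → match
8 → no match
9 → match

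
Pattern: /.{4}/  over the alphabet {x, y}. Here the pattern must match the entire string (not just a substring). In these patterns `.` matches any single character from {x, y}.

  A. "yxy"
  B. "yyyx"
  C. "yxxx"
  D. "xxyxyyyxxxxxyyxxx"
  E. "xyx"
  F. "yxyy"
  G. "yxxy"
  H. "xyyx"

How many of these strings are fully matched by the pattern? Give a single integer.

A → no match
B → match
C → match
D → no match
E → no match
F → match
G → match
H → match
Total matched: 5

5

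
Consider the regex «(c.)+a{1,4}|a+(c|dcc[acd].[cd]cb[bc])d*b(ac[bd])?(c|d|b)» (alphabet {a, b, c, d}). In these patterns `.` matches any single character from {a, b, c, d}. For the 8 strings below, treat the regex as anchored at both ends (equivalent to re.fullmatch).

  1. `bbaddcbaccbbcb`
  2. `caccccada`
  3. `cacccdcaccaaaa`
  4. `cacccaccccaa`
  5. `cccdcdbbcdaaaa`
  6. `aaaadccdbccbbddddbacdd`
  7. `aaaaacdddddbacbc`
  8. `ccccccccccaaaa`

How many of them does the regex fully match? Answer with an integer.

5

1 → no match
2 → no match
3 → match
4 → match
5 → no match
6 → match
7 → match
8 → match
Total matched: 5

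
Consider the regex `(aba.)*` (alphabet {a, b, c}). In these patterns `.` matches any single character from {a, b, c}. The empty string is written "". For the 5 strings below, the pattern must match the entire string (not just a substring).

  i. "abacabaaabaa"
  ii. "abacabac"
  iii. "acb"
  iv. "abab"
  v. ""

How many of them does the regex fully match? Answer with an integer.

i → match
ii → match
iii → no match
iv → match
v → match
Total matched: 4

4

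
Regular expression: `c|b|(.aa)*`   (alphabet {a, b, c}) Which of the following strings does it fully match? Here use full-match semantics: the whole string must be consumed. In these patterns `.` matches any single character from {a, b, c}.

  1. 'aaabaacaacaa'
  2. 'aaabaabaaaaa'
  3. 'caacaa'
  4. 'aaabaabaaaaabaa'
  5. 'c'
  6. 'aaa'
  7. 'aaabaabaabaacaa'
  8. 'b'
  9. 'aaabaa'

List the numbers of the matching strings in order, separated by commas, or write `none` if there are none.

1, 2, 3, 4, 5, 6, 7, 8, 9

1. 'aaabaacaacaa' → match
2. 'aaabaabaaaaa' → match
3. 'caacaa' → match
4 → match
5. 'c' → match
6. 'aaa' → match
7 → match
8. 'b' → match
9. 'aaabaa' → match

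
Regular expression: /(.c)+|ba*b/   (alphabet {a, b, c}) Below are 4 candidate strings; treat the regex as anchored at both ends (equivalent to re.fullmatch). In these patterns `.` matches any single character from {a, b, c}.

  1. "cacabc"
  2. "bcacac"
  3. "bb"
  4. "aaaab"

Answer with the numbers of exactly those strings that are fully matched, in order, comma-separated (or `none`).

1 → no match
2 → match
3 → match
4 → no match

2, 3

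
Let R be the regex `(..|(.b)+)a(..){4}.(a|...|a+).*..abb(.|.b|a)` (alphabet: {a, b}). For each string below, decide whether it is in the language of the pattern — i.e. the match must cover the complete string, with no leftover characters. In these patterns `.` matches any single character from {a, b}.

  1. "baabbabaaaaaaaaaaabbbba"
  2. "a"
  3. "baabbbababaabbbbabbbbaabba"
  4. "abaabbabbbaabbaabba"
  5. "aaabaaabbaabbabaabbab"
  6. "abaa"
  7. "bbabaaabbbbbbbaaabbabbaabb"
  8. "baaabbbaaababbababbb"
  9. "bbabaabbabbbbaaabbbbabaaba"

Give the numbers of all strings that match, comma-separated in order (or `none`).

1 → no match
2 → no match
3 → match
4 → no match
5 → no match
6 → no match
7 → no match
8 → no match
9 → no match

3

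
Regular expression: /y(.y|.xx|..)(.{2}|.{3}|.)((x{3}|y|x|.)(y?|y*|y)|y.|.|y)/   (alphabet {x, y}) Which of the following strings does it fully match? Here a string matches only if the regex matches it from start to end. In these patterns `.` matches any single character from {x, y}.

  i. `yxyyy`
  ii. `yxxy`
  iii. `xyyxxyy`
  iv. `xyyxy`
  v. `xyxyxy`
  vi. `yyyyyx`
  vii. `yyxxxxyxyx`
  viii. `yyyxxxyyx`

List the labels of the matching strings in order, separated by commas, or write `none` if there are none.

i, vi

i → match
ii → no match
iii → no match — must start with `y`
iv → no match — must start with `y`
v → no match — must start with `y`
vi → match
vii → no match
viii → no match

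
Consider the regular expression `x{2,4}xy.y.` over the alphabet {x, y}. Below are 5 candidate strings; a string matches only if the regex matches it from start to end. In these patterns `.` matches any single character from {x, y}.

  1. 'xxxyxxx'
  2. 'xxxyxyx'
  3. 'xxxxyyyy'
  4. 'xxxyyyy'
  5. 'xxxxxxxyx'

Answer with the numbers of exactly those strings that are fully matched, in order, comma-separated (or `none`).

1. 'xxxyxxx' → no match
2. 'xxxyxyx' → match
3. 'xxxxyyyy' → match
4. 'xxxyyyy' → match
5. 'xxxxxxxyx' → no match

2, 3, 4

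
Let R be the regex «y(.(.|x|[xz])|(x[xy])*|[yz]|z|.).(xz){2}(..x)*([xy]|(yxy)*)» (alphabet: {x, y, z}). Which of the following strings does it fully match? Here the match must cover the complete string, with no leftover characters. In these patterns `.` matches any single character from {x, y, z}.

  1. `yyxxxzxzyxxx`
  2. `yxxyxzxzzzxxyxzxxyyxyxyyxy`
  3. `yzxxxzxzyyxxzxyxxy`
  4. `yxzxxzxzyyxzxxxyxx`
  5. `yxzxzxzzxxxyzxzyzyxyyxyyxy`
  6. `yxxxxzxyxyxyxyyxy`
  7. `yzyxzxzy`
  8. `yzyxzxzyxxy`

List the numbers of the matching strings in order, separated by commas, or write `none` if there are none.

1, 2, 3, 4, 7, 8

1 → match
2 → match
3 → match
4 → match
5 → no match
6 → no match
7 → match
8 → match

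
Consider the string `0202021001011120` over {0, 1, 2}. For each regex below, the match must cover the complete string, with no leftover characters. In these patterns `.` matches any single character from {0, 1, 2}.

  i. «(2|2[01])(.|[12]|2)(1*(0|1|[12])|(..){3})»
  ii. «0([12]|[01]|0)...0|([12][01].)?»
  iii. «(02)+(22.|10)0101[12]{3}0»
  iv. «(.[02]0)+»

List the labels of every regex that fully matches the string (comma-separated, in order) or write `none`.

iii

i → no match — must start with `2`
ii → no match
iii → match
iv → no match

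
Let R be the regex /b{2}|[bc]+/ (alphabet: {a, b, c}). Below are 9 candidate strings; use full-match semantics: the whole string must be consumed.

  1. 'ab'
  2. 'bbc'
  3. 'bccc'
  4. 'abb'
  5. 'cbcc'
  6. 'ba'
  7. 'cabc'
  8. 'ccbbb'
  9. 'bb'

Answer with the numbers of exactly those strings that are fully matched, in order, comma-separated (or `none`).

2, 3, 5, 8, 9

1 → no match
2 → match
3 → match
4 → no match
5 → match
6 → no match
7 → no match
8 → match
9 → match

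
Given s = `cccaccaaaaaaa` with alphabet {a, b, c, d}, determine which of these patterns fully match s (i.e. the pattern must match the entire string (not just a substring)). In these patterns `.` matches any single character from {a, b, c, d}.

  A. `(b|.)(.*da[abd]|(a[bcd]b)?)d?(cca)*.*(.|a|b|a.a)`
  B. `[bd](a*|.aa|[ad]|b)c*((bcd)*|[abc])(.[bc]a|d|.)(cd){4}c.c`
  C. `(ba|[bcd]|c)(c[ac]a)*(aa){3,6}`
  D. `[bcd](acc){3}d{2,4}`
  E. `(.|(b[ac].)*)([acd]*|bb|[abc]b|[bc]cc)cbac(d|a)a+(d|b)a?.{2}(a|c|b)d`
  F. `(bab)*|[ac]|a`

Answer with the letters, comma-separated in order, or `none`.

A, C

A → match
B → no match — must end with `c`
C → match
D → no match — must end with `d`
E → no match — must end with `d`
F → no match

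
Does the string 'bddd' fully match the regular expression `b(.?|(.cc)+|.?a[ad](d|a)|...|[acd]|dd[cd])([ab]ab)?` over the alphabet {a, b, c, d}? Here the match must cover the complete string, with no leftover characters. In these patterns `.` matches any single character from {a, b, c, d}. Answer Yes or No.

Yes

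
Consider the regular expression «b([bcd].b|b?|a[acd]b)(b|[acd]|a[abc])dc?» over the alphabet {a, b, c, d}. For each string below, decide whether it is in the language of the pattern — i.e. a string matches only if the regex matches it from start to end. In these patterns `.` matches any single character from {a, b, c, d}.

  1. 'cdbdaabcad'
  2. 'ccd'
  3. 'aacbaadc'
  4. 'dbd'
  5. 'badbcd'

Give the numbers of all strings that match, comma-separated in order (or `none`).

1 → no match — must start with 'b'
2 → no match — must start with 'b'
3 → no match — must start with 'b'
4 → no match — must start with 'b'
5 → match

5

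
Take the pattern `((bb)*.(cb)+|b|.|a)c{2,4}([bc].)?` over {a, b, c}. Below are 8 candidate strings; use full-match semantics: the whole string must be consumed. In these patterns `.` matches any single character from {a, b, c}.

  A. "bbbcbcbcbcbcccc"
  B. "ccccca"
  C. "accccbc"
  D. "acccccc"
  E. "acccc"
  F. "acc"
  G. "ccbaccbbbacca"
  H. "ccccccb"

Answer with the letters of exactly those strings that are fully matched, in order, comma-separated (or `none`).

A → match
B → match
C → match
D → match
E → match
F → match
G → no match
H → match

A, B, C, D, E, F, H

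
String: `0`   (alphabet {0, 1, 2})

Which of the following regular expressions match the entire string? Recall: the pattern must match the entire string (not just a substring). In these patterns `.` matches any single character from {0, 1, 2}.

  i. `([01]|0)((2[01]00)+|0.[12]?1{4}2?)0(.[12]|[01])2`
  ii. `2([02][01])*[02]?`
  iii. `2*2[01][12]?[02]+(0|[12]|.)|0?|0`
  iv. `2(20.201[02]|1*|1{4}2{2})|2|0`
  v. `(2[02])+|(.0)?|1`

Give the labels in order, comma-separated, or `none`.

i → no match — must end with `2`
ii → no match — must start with `2`
iii → match
iv → match
v → no match

iii, iv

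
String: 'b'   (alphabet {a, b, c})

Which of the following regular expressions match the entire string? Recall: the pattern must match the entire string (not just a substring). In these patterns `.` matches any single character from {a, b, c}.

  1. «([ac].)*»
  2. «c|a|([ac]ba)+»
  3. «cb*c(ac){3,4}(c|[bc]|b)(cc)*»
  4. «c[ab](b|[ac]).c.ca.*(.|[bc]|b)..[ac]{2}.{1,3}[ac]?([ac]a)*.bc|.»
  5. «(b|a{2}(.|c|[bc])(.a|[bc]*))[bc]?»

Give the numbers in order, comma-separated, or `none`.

1 → no match
2 → no match
3 → no match — must start with 'c'
4 → match
5 → match

4, 5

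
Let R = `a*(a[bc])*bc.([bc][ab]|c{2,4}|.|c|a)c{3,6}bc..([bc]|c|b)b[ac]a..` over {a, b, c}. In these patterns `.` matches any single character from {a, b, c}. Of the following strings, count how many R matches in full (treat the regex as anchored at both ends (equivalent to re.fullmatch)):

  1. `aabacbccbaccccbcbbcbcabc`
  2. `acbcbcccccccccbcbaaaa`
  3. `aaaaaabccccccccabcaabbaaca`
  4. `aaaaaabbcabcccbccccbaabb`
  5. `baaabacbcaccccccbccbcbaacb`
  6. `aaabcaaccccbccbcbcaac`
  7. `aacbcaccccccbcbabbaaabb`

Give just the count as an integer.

1 → match
2 → no match
3 → no match
4 → match
5 → no match
6 → match
7 → no match
Total matched: 3

3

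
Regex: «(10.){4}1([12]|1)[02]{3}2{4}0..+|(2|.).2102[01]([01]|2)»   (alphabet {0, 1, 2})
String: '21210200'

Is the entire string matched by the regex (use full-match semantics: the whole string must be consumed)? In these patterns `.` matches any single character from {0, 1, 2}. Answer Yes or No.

Yes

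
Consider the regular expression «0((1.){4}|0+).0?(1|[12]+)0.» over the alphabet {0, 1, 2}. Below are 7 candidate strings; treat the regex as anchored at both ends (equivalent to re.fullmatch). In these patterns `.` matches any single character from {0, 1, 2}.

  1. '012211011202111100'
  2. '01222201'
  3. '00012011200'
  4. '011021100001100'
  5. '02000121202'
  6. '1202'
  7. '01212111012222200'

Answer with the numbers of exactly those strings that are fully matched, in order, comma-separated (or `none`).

1 → no match
2. '01222201' → no match
3. '00012011200' → no match
4 → no match
5. '02000121202' → no match
6. '1202' → no match — must start with '0'
7 → match

7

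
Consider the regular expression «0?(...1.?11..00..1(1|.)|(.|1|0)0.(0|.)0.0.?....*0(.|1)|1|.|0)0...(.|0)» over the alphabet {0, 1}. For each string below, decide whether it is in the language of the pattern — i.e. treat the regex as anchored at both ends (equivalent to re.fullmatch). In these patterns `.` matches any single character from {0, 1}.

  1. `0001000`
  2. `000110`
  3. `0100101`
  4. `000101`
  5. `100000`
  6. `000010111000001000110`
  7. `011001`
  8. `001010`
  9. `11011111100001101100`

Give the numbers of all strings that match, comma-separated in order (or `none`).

1, 2, 3, 4, 5, 6, 8, 9

1. `0001000` → match
2. `000110` → match
3. `0100101` → match
4. `000101` → match
5. `100000` → match
6 → match
7. `011001` → no match
8. `001010` → match
9 → match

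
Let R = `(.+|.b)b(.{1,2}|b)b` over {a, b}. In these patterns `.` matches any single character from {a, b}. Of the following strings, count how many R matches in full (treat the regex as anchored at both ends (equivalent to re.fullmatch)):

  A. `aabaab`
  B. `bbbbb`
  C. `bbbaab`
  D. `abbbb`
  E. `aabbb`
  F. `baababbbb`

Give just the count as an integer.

A → match
B → match
C → match
D → match
E → match
F → match
Total matched: 6

6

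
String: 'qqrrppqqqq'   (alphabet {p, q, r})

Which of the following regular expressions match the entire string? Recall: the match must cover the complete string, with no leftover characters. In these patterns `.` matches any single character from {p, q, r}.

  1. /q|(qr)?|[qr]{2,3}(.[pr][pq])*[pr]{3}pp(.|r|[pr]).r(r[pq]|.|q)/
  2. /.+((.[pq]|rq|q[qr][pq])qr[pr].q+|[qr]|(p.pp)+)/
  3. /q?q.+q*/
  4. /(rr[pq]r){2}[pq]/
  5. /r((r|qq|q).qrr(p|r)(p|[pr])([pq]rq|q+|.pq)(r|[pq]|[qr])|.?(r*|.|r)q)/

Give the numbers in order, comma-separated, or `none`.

1 → no match
2 → match
3 → match
4 → no match — must start with 'rr'
5 → no match — must start with 'r'

2, 3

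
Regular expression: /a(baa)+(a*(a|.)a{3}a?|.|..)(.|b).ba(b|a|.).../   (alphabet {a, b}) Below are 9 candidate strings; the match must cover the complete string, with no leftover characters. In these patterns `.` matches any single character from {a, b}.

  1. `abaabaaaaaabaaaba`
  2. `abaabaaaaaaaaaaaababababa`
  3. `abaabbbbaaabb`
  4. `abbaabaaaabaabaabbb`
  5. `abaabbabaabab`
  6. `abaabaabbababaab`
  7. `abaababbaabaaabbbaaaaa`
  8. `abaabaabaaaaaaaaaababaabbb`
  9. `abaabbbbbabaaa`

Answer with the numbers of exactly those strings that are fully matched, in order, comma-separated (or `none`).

1 → match
2 → match
3 → match
4 → no match — must start with `abaa`
5 → match
6 → match
7 → no match
8 → match
9 → match

1, 2, 3, 5, 6, 8, 9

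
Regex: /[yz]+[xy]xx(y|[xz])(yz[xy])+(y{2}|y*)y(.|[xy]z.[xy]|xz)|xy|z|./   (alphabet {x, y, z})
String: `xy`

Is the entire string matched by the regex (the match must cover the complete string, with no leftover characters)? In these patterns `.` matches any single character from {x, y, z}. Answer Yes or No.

Yes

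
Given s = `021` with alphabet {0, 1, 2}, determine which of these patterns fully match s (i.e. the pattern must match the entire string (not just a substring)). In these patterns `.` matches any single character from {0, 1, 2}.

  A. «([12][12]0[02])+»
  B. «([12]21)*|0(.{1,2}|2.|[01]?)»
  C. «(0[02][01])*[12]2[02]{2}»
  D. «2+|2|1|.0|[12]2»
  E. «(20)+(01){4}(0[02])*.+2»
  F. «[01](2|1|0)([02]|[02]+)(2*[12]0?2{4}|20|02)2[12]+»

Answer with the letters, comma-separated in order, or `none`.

B

A → no match
B → match
C → no match
D → no match
E → no match — must start with `20`
F → no match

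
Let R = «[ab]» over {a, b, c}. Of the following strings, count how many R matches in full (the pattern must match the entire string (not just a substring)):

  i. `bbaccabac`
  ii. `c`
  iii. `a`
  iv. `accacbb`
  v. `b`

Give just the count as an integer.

2

i. `bbaccabac` → no match
ii. `c` → no match
iii. `a` → match
iv. `accacbb` → no match
v. `b` → match
Total matched: 2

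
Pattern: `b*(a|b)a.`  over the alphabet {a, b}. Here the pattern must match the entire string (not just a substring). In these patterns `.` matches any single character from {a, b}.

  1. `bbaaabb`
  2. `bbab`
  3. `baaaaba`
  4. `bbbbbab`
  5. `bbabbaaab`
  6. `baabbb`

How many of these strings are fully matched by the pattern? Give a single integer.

1 → no match
2 → match
3 → no match
4 → match
5 → no match
6 → no match
Total matched: 2

2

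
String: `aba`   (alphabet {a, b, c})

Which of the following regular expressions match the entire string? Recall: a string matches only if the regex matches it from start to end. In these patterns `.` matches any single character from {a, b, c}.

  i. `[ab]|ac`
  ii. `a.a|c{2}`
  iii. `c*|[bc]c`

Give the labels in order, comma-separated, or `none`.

ii

i → no match
ii → match
iii → no match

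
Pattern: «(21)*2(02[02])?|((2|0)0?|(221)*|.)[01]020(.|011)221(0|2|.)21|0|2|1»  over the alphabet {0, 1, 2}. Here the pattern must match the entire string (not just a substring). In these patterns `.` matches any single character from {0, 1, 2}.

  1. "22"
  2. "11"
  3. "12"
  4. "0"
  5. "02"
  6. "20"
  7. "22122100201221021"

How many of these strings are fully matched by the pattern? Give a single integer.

2

1. "22" → no match
2. "11" → no match
3. "12" → no match
4. "0" → match
5. "02" → no match
6. "20" → no match
7 → match
Total matched: 2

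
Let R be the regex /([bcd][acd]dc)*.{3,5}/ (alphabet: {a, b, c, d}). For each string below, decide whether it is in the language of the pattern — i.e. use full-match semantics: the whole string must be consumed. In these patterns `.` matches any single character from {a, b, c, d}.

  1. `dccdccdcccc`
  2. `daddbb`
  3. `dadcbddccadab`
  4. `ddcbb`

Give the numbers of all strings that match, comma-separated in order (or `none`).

3, 4

1 → no match
2 → no match
3 → match
4 → match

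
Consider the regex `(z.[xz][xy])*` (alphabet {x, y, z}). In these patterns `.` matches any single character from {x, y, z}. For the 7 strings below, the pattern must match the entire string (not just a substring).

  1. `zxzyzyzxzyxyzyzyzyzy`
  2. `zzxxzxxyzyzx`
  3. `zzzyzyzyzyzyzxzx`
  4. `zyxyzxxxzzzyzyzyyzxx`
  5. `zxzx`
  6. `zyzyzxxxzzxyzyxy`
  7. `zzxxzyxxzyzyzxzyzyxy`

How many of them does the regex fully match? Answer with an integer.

1 → match
2 → match
3 → match
4 → no match
5 → match
6 → match
7 → match
Total matched: 6

6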